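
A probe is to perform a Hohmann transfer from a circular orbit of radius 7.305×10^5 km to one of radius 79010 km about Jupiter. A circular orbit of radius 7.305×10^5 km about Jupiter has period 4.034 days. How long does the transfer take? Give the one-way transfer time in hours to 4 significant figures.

t = 19.97 hours

From Kepler's third law T² = 4π²r³/μ at r = 7.305×10^5 km, T = 4.034 days = 4.034 × 86400 s = 3.485376×10^5 s: μ = 4π²r³/T² = 1.26684×10^8 km³/s².
The Hohmann ellipse has a_t = (r₁ + r₂)/2 = 4.04755×10^5 km.
Transfer time t = π√(a_t³/μ) = π√((4.04755×10^5)³ / 1.26684×10^8) = 71875 s.
Converting: 71875 s ÷ 3600 s/hour = 19.97 hours.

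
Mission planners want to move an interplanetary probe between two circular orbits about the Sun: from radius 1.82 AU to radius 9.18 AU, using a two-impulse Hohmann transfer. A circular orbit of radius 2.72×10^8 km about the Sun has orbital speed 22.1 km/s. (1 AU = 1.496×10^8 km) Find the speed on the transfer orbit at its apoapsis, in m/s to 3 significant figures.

v = 5660 m/s

From the circular-orbit relation v² = μ/r at r = 2.72×10^8 km: μ = v²r = (22.1)² × 2.72×10^8 = 1.32848×10^11 km³/s².
In km: r₁ = 1.82 × 1.496×10^8 = 2.72272×10^8 km; r₂ = 9.18 × 1.496×10^8 = 1.373328×10^9 km.
Transfer-ellipse semi-major axis a_t = (r₁ + r₂)/2 = (2.72272×10^8 + 1.373328×10^9)/2 = 8.228×10^8 km.
At apoapsis, r = 1.373328×10^9 km.
From the vis-viva equation, v = √[μ(2/r − 1/a_t)] = 5.658 km/s.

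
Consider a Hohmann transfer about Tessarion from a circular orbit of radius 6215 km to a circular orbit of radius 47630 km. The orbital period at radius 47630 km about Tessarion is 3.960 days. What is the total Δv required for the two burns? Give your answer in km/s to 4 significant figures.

From Kepler's third law T² = 4π²r³/μ at r = 47630 km, T = 3.960 days = 3.960 × 86400 s = 3.42144×10^5 s: μ = 4π²r³/T² = 36440.4 km³/s².
Semi-major axis of the transfer orbit: a_t = (6215 + 47630)/2 = 26922.5 km.
At r₁ the circular-orbit speed is v₁ = √(μ/r₁) = 2.4214 km/s.
On the transfer ellipse at r₁, vis-viva gives v_p = √[μ(2/r₁ − 1/a_t)] = 3.2207 km/s.
First burn Δv₁ = |v_p − v₁| = 0.7993 km/s.
Circular speed at r₂: v₂ = √(μ/r₂) = 0.8747 km/s.
Transfer-orbit speed at r₂: v_a = √[μ(2/r₂ − 1/a_t)] = 0.4203 km/s.
Second burn Δv₂ = |v₂ − v_a| = 0.4544 km/s.
Total Δv = Δv₁ + Δv₂ = 1.254 km/s.

Δv = 1.254 km/s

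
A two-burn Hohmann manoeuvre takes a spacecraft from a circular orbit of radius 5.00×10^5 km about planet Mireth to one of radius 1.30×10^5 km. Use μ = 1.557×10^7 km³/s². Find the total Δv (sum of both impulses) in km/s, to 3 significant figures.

Semi-major axis of the transfer orbit: a_t = (5.000×10^5 + 1.300×10^5)/2 = 3.150×10^5 km.
Circular speed at r₁: v₁ = √(μ/r₁) = √(1.557×10^7/5.000×10^5) = 5.58032 km/s.
On the transfer ellipse at r₁, v² = μ(2/r − 1/a) gives v_a = √[μ(2/r₁ − 1/a_t)] = 3.58489 km/s.
First burn Δv₁ = |v_a − v₁| = 1.99543 km/s.
Circular speed at r₂: v₂ = √(μ/r₂) = 10.94391 km/s.
Transfer-orbit speed at r₂: v_p = √[μ(2/r₂ − 1/a_t)] = 13.78803 km/s.
Second burn Δv₂ = |v₂ − v_p| = 2.84412 km/s.
Total Δv = Δv₁ + Δv₂ = 4.840 km/s.

Δv = 4.84 km/s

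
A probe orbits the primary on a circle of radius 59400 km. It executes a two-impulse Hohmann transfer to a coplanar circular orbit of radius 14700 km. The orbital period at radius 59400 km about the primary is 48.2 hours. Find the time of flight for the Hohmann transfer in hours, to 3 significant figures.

From Kepler's third law T² = 4π²r³/μ at r = 59400 km, T = 48.2 hours = 48.2 × 3600 s = 1.7352×10^5 s: μ = 4π²r³/T² = 2.74802×10^5 km³/s².
Semi-major axis of the transfer orbit: a_t = (59400 + 14700)/2 = 37050 km.
By Kepler's third law the transfer-orbit period is T = 2π√(a_t³/μ), so t = T/2 = 42740 s.
Converting: 42740 s ÷ 3600 s/hour = 11.9 hours.

t = 11.9 hours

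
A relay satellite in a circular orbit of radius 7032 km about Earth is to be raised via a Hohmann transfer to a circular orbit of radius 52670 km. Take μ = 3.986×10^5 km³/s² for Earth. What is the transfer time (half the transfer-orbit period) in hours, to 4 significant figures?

Semi-major axis of the transfer orbit: a_t = (7032 + 52670)/2 = 29851 km.
By Kepler's third law the transfer-orbit period is T = 2π√(a_t³/μ), so t = T/2 = 25664 s.
Converting: 25664 s ÷ 3600 s/hour = 7.129 hours.

t = 7.129 hours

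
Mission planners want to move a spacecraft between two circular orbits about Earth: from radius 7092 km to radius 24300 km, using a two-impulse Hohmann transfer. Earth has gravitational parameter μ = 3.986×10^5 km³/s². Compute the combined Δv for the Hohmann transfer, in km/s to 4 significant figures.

Transfer-ellipse semi-major axis a_t = (r₁ + r₂)/2 = (7092 + 24300)/2 = 15696 km.
At r₁ the circular-orbit speed is v₁ = √(μ/r₁) = 7.497 km/s.
Transfer-orbit speed at r₁ (vis-viva): v_p = √[μ(2/r₁ − 1/a_t)] = 9.328 km/s.
First burn Δv₁ = |v_p − v₁| = 1.831 km/s.
At r₂, v₂ = √(μ/r₂) = 4.050 km/s.
Transfer-orbit speed at r₂: v_a = √[μ(2/r₂ − 1/a_t)] = 2.722 km/s.
Second burn Δv₂ = |v₂ − v_a| = 1.328 km/s.
Total Δv = Δv₁ + Δv₂ = 3.159 km/s.

Δv = 3.159 km/s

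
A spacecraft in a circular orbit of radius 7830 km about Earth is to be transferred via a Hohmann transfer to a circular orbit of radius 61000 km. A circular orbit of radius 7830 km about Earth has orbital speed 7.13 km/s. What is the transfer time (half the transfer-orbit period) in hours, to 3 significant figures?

t = 8.83 hours

From the circular-orbit relation v² = μ/r at r = 7830 km: μ = v²r = (7.13)² × 7830 = 3.98053×10^5 km³/s².
The Hohmann ellipse has a_t = (r₁ + r₂)/2 = 34415 km.
Transfer time t = π√(a_t³/μ) = π√((34415)³ / 3.98053×10^5) = 31790 s.
Converting: 31790 s ÷ 3600 s/hour = 8.83 hours.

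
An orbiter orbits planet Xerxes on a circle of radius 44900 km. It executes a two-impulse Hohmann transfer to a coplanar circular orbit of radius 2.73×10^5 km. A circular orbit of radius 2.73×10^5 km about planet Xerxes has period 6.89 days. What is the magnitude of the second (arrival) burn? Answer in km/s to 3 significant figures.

Δv₂ = 1.35 km/s

From Kepler's third law T² = 4π²r³/μ at r = 2.73×10^5 km, T = 6.89 days = 6.89 × 86400 s = 5.95296×10^5 s: μ = 4π²r³/T² = 2.26664×10^6 km³/s².
The Hohmann ellipse has a_t = (r₁ + r₂)/2 = 1.5895×10^5 km.
Circular speed at r = 2.730×10^5 km: v_c = √(μ/r) = 2.881 km/s.
Vis-viva on the transfer ellipse at r = 2.730×10^5 km gives v_t = √[μ(2/r − 1/a_t)] = 1.531 km/s.
Δv₂ = |v_t − v_c| = |1.531 − 2.881| = 1.350 km/s.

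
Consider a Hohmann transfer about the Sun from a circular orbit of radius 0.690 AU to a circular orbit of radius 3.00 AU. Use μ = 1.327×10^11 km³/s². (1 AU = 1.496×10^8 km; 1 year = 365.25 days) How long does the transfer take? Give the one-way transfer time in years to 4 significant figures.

t = 1.253 years

In km: r₁ = 0.690 × 1.496×10^8 = 1.03224×10^8 km; r₂ = 3.00 × 1.496×10^8 = 4.488×10^8 km.
Semi-major axis of the transfer orbit: a_t = (1.03224×10^8 + 4.488×10^8)/2 = 2.76012×10^8 km.
Transfer time t = π√(a_t³/μ) = π√((2.76012×10^8)³ / 1.327×10^11) = 3.955×10^7 s.
Converting: 3.955×10^7 s ÷ 3.15576×10^7 s/year (365.25 × 86400) = 1.253 years.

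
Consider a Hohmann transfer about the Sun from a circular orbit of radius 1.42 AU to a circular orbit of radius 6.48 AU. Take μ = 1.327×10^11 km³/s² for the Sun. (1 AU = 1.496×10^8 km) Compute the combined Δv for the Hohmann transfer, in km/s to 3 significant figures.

In km: r₁ = 1.42 × 1.496×10^8 = 2.12432×10^8 km; r₂ = 6.48 × 1.496×10^8 = 9.69408×10^8 km.
The Hohmann ellipse has a_t = (r₁ + r₂)/2 = 5.9092×10^8 km.
Circular speed at r₁: v₁ = √(μ/r₁) = √(1.327×10^11/2.12432×10^8) = 24.993 km/s.
Transfer-orbit speed at r₁ (vis-viva equation): v_p = √[μ(2/r₁ − 1/a_t)] = 32.012 km/s.
First burn Δv₁ = |v_p − v₁| = 7.019 km/s.
Circular speed at r₂: v₂ = √(μ/r₂) = 11.70 km/s.
Transfer-orbit speed at r₂: v_a = √[μ(2/r₂ − 1/a_t)] = 7.015 km/s.
Second burn Δv₂ = |v₂ − v_a| = 4.685 km/s.
Δv = Δv₁ + Δv₂ = 7.019 + 4.685 = 11.70 km/s.

Δv = 11.7 km/s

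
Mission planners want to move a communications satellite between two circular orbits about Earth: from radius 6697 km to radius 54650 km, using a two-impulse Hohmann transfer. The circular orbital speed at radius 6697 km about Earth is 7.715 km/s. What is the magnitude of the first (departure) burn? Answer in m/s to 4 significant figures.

From the circular-orbit relation v² = μ/r at r = 6697 km: μ = v²r = (7.715)² × 6697 = 3.98614×10^5 km³/s².
Semi-major axis of the transfer orbit: a_t = (6697 + 54650)/2 = 30673.5 km.
Circular speed at r = 6697 km: v_c = √(μ/r) = 7.7150 km/s.
Transfer-orbit speed at the same r (vis-viva, a = a_t): v_t = √[μ(2/r − 1/a_t)] = 10.298 km/s.
Δv₁ = |v_t − v_c| = |10.298 − 7.7150| = 2.583 km/s.

Δv₁ = 2583 m/s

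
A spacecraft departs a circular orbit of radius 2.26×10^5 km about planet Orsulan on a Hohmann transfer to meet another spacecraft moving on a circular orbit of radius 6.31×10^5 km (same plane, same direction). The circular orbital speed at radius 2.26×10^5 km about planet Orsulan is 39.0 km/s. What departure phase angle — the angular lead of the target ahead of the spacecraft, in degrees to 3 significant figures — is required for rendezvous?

From the circular-orbit relation v² = μ/r at r = 2.26×10^5 km: μ = v²r = (39.0)² × 2.26×10^5 = 3.43746×10^8 km³/s².
The Hohmann ellipse has a_t = (r₁ + r₂)/2 = 4.285×10^5 km.
Transfer time t = π√(a_t³/μ) = 47530 s.
The target's mean motion on its circular orbit is ω₂ = √(μ/r₂³) = 3.699×10^-5 rad/s.
Angle swept by the target during transfer: ω₂·t = 1.758 rad = 100.7°.
The spacecraft traverses 180° on the transfer ellipse, so the target must lead by 180° − 100.7° = 79.3°.

φ = 79.3°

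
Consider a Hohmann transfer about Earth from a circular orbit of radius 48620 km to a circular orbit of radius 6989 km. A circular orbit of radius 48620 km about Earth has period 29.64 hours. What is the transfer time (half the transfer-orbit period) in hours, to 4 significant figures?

t = 6.409 hours

From Kepler's third law T² = 4π²r³/μ at r = 48620 km, T = 29.64 hours = 29.64 × 3600 s = 1.06704×10^5 s: μ = 4π²r³/T² = 3.98514×10^5 km³/s².
Semi-major axis of the transfer orbit: a_t = (48620 + 6989)/2 = 27804.5 km.
Half the transfer-orbit period gives t = π√(a_t³/μ) = 23073 s.
Converting: 23073 s ÷ 3600 s/hour = 6.409 hours.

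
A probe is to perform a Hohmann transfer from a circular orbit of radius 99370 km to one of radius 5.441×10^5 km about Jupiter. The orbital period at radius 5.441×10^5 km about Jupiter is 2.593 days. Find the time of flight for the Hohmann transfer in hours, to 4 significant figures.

t = 14.15 hours

From Kepler's third law T² = 4π²r³/μ at r = 5.441×10^5 km, T = 2.593 days = 2.593 × 86400 s = 2.240352×10^5 s: μ = 4π²r³/T² = 1.26696×10^8 km³/s².
Transfer-ellipse semi-major axis a_t = (r₁ + r₂)/2 = (99370 + 5.441×10^5)/2 = 3.21735×10^5 km.
Half the transfer-orbit period gives t = π√(a_t³/μ) = 50930 s.
Converting: 50930 s ÷ 3600 s/hour = 14.15 hours.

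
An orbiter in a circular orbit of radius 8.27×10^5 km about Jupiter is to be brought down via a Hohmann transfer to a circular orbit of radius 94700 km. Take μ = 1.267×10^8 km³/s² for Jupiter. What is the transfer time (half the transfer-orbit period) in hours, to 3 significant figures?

t = 24.3 hours

The Hohmann ellipse has a_t = (r₁ + r₂)/2 = 4.6085×10^5 km.
By Kepler's third law the transfer-orbit period is T = 2π√(a_t³/μ), so t = T/2 = 87320 s.
Converting: 87320 s ÷ 3600 s/hour = 24.3 hours.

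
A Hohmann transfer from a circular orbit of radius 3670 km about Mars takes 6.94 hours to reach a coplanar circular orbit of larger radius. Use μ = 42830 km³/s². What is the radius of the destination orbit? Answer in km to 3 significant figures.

Transfer time t = 6.94 hours = 24984 s, and t = π√(a_t³/μ).
So a_t = (μ t²/π²)^(1/3) = (42830 × (24984)² / π²)^(1/3) = 13940 km.
Since a_t = (r₁ + r₂)/2, r₂ = 2a_t − r₁ = 2×13940 − 3670 = 24210 km.

r₂ = 24200 km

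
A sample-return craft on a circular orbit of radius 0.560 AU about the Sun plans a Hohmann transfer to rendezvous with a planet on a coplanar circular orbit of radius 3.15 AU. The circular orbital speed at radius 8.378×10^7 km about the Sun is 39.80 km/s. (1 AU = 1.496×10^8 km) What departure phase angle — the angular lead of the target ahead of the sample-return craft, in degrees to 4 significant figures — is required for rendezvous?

φ = 98.66°

From the circular-orbit relation v² = μ/r at r = 8.378×10^7 km: μ = v²r = (39.80)² × 8.378×10^7 = 1.32711×10^11 km³/s².
In km: r₁ = 0.560 × 1.496×10^8 = 8.3776×10^7 km; r₂ = 3.15 × 1.496×10^8 = 4.7124×10^8 km.
Transfer-ellipse semi-major axis a_t = (r₁ + r₂)/2 = (8.3776×10^7 + 4.7124×10^8)/2 = 2.77508×10^8 km.
The half-period of the transfer ellipse is t = π√(a_t³/μ) = 3.9867×10^7 s.
Target angular speed ω₂ = √(μ/r₂³) = 3.5611×10^-8 rad/s.
Angle swept by the target during transfer: ω₂·t = 1.4197 rad = 81.34°.
The sample-return craft traverses 180° on the transfer ellipse, so the target must lead by 180° − 81.34° = 98.66°.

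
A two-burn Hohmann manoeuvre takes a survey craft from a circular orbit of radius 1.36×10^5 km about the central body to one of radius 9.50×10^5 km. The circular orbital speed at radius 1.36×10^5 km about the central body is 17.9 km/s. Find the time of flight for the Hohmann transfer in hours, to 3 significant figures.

From the circular-orbit relation v² = μ/r at r = 1.36×10^5 km: μ = v²r = (17.9)² × 1.36×10^5 = 4.35758×10^7 km³/s².
The Hohmann ellipse has a_t = (r₁ + r₂)/2 = 5.430×10^5 km.
By Kepler's third law the transfer-orbit period is T = 2π√(a_t³/μ), so t = T/2 = 1.904×10^5 s.
Converting: 1.904×10^5 s ÷ 3600 s/hour = 52.9 hours.

t = 52.9 hours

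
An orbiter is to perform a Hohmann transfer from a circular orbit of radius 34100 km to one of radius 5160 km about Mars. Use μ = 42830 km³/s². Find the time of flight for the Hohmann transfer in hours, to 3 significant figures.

Semi-major axis of the transfer orbit: a_t = (34100 + 5160)/2 = 19630 km.
By Kepler's third law the transfer-orbit period is T = 2π√(a_t³/μ), so t = T/2 = 41750 s.
Converting: 41750 s ÷ 3600 s/hour = 11.6 hours.

t = 11.6 hours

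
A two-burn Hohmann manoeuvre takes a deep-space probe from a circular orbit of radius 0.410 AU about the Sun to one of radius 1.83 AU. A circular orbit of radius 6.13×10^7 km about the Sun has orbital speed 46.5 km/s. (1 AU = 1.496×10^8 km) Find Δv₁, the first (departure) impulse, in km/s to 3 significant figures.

From the circular-orbit relation v² = μ/r at r = 6.13×10^7 km: μ = v²r = (46.5)² × 6.13×10^7 = 1.32546×10^11 km³/s².
In km: r₁ = 0.410 × 1.496×10^8 = 6.1336×10^7 km; r₂ = 1.83 × 1.496×10^8 = 2.73768×10^8 km.
Semi-major axis of the transfer orbit: a_t = (6.1336×10^7 + 2.73768×10^8)/2 = 1.67552×10^8 km.
On the circular orbit at r = 6.1336×10^7 km, v_c = √(μ/r) = 46.49 km/s.
Vis-viva on the transfer ellipse at r = 6.1336×10^7 km gives v_t = √[μ(2/r − 1/a_t)] = 59.42 km/s.
Δv₁ = |v_t − v_c| = |59.42 − 46.49| = 12.93 km/s.

Δv₁ = 12.9 km/s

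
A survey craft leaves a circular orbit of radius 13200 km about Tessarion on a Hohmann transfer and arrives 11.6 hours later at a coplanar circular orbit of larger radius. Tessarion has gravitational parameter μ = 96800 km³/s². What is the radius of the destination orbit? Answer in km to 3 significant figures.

r₂ = 38300 km

Transfer time t = 11.6 hours = 41760 s, and t = π√(a_t³/μ).
So a_t = (μ t²/π²)^(1/3) = (96800 × (41760)² / π²)^(1/3) = 25765 km.
Since a_t = (r₁ + r₂)/2, r₂ = 2a_t − r₁ = 2×25765 − 13200 = 38330 km.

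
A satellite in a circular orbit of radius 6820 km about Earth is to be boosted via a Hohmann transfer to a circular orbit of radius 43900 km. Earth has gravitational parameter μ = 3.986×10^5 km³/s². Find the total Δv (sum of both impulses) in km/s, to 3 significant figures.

Δv = 3.86 km/s

Semi-major axis of the transfer orbit: a_t = (6820 + 43900)/2 = 25360 km.
Circular speed at r₁: v₁ = √(μ/r₁) = √(3.986×10^5/6820) = 7.64498 km/s.
On the transfer ellipse at r₁, vis-viva gives v_p = √[μ(2/r₁ − 1/a_t)] = 10.0585 km/s.
First burn Δv₁ = |v_p − v₁| = 2.4135 km/s.
Circular speed at r₂: v₂ = √(μ/r₂) = 3.01326 km/s.
Transfer-orbit speed at r₂: v_a = √[μ(2/r₂ − 1/a_t)] = 1.56262 km/s.
Second burn Δv₂ = |v₂ − v_a| = 1.4506 km/s.
Δv = Δv₁ + Δv₂ = 2.4135 + 1.4506 = 3.864 km/s.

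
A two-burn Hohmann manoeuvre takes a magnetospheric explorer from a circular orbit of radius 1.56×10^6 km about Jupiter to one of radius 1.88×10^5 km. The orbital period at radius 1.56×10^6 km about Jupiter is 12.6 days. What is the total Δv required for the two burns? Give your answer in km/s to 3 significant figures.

From Kepler's third law T² = 4π²r³/μ at r = 1.56×10^6 km, T = 12.6 days = 12.6 × 86400 s = 1.08864×10^6 s: μ = 4π²r³/T² = 1.26463×10^8 km³/s².
The Hohmann ellipse has a_t = (r₁ + r₂)/2 = 8.740×10^5 km.
Circular speed at r₁: v₁ = √(μ/r₁) = √(1.26463×10^8/1.560×10^6) = 9.004 km/s.
Transfer-orbit speed at r₁ (vis-viva): v_a = √[μ(2/r₁ − 1/a_t)] = 4.176 km/s.
First burn Δv₁ = |v_a − v₁| = 4.828 km/s.
At r₂, v₂ = √(μ/r₂) = 25.936 km/s.
Transfer-orbit speed at r₂: v_p = √[μ(2/r₂ − 1/a_t)] = 34.651 km/s.
Second burn Δv₂ = |v₂ − v_p| = 8.715 km/s.
Δv = Δv₁ + Δv₂ = 4.828 + 8.715 = 13.54 km/s.

Δv = 13.5 km/s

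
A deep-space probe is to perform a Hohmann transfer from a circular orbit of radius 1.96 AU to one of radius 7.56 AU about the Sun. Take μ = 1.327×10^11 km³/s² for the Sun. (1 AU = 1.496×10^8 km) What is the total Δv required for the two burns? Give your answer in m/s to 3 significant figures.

Δv = 9420 m/s

In km: r₁ = 1.96 × 1.496×10^8 = 2.93216×10^8 km; r₂ = 7.56 × 1.496×10^8 = 1.130976×10^9 km.
Transfer-ellipse semi-major axis a_t = (r₁ + r₂)/2 = (2.93216×10^8 + 1.130976×10^9)/2 = 7.12096×10^8 km.
Circular speed at r₁: v₁ = √(μ/r₁) = √(1.327×10^11/2.93216×10^8) = 21.27363 km/s.
On the transfer ellipse at r₁, vis-viva gives v_p = √[μ(2/r₁ − 1/a_t)] = 26.81014 km/s.
First burn Δv₁ = |v_p − v₁| = 5.537 km/s.
Circular speed at r₂: v₂ = √(μ/r₂) = 10.832 km/s.
Transfer-orbit speed at r₂: v_a = √[μ(2/r₂ − 1/a_t)] = 6.9508 km/s.
Second burn Δv₂ = |v₂ − v_a| = 3.881 km/s.
Δv = Δv₁ + Δv₂ = 5.537 + 3.881 = 9.418 km/s.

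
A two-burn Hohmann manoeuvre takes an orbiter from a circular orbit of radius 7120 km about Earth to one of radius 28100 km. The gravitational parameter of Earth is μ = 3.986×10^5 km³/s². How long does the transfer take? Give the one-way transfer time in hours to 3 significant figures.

The Hohmann ellipse has a_t = (r₁ + r₂)/2 = 17610 km.
Transfer time t = π√(a_t³/μ) = π√((17610)³ / 3.986×10^5) = 11630 s.
Converting: 11630 s ÷ 3600 s/hour = 3.23 hours.

t = 3.23 hours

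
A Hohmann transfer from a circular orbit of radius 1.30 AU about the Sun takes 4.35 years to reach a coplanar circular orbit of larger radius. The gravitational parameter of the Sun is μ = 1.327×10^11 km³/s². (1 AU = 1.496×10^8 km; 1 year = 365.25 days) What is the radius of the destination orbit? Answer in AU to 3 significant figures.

r₂ = 7.16 AU

In km: r₁ = 1.30 × 1.496×10^8 = 1.9448×10^8 km.
Transfer time t = 4.35 years × 365.25 × 86400 s = 1.3727556×10^8 s, and t = π√(a_t³/μ).
So a_t = (μ t²/π²)^(1/3) = (1.327×10^11 × (1.3727556×10^8)² / π²)^(1/3) = 6.3278×10^8 km.
Since a_t = (r₁ + r₂)/2, r₂ = 2a_t − r₁ = 2×6.3278×10^8 − 1.9448×10^8 = 1.07108×10^9 km.
In AU: r₂ = 1.07108×10^9 / 1.496×10^8 = 7.16 AU.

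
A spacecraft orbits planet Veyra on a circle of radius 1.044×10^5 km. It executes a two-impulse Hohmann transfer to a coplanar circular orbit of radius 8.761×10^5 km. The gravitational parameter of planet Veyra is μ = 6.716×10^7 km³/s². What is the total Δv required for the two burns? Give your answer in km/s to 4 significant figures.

Δv = 13.26 km/s

Semi-major axis of the transfer orbit: a_t = (1.044×10^5 + 8.761×10^5)/2 = 4.9025×10^5 km.
At r₁ the circular-orbit speed is v₁ = √(μ/r₁) = 25.3633 km/s.
Transfer-orbit speed at r₁ (vis-viva equation): v_p = √[μ(2/r₁ − 1/a_t)] = 33.9057 km/s.
First burn Δv₁ = |v_p − v₁| = 8.542 km/s.
Circular speed at r₂: v₂ = √(μ/r₂) = 8.755 km/s.
Transfer-orbit speed at r₂: v_a = √[μ(2/r₂ − 1/a_t)] = 4.040 km/s.
Second burn Δv₂ = |v₂ − v_a| = 4.715 km/s.
Total Δv = Δv₁ + Δv₂ = 13.26 km/s.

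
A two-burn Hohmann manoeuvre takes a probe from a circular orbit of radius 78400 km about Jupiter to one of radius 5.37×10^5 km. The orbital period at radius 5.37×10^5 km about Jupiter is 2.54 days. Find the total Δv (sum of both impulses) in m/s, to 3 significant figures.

From Kepler's third law T² = 4π²r³/μ at r = 5.37×10^5 km, T = 2.54 days = 2.54 × 86400 s = 2.19456×10^5 s: μ = 4π²r³/T² = 1.26937×10^8 km³/s².
Semi-major axis of the transfer orbit: a_t = (78400 + 5.370×10^5)/2 = 3.077×10^5 km.
Circular speed at r₁: v₁ = √(μ/r₁) = √(1.26937×10^8/78400) = 40.24 km/s.
Transfer-orbit speed at r₁ (v² = μ(2/r − 1/a)): v_p = √[μ(2/r₁ − 1/a_t)] = 53.16 km/s.
First burn Δv₁ = |v_p − v₁| = 12.92 km/s.
At r₂, v₂ = √(μ/r₂) = 15.375 km/s.
Transfer-orbit speed at r₂: v_a = √[μ(2/r₂ − 1/a_t)] = 7.7607 km/s.
Second burn Δv₂ = |v₂ − v_a| = 7.614 km/s.
Δv = Δv₁ + Δv₂ = 12.92 + 7.614 = 20.53 km/s.

Δv = 20500 m/s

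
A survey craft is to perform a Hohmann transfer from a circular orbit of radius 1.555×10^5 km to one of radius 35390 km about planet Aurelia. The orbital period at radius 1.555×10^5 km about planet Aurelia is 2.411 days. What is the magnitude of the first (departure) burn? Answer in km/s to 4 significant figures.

Δv₁ = 1.834 km/s

From Kepler's third law T² = 4π²r³/μ at r = 1.555×10^5 km, T = 2.411 days = 2.411 × 86400 s = 2.083104×10^5 s: μ = 4π²r³/T² = 3.42081×10^6 km³/s².
Semi-major axis of the transfer orbit: a_t = (1.555×10^5 + 35390)/2 = 95445 km.
Circular speed at r = 1.555×10^5 km: v_c = √(μ/r) = 4.690 km/s.
Vis-viva on the transfer ellipse at r = 1.555×10^5 km gives v_t = √[μ(2/r − 1/a_t)] = 2.856 km/s.
Δv₁ = |v_t − v_c| = |2.856 − 4.690| = 1.834 km/s.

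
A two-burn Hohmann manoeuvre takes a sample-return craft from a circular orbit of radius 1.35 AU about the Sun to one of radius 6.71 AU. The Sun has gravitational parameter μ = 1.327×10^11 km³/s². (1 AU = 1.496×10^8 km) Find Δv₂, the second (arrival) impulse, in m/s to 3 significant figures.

In km: r₁ = 1.35 × 1.496×10^8 = 2.0196×10^8 km; r₂ = 6.71 × 1.496×10^8 = 1.003816×10^9 km.
Semi-major axis of the transfer orbit: a_t = (2.0196×10^8 + 1.003816×10^9)/2 = 6.02888×10^8 km.
Circular speed at r = 1.003816×10^9 km: v_c = √(μ/r) = 11.498 km/s.
Transfer-orbit speed at the same r (vis-viva, a = a_t): v_t = √[μ(2/r − 1/a_t)] = 6.6546 km/s.
Δv₂ = |v_t − v_c| = |6.6546 − 11.498| = 4.843 km/s.

Δv₂ = 4840 m/s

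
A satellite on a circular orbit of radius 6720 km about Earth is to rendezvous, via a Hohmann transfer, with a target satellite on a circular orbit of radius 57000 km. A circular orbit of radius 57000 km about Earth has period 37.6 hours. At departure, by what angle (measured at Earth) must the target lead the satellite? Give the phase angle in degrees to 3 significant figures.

From Kepler's third law T² = 4π²r³/μ at r = 57000 km, T = 37.6 hours = 37.6 × 3600 s = 1.3536×10^5 s: μ = 4π²r³/T² = 3.99028×10^5 km³/s².
Semi-major axis of the transfer orbit: a_t = (6720 + 57000)/2 = 31860 km.
Transfer time t = π√(a_t³/μ) = 28280 s.
Target angular speed ω₂ = √(μ/r₂³) = 4.642×10^-5 rad/s.
Angle swept by the target during transfer: ω₂·t = 1.3128 rad = 75.22°.
The satellite traverses 180° on the transfer ellipse, so the target must lead by 180° − 75.22° = 105°.

φ = 105°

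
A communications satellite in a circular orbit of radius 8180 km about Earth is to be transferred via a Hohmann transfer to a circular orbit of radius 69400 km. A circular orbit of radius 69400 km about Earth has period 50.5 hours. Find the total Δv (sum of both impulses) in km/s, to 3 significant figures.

Δv = 3.66 km/s

From Kepler's third law T² = 4π²r³/μ at r = 69400 km, T = 50.5 hours = 50.5 × 3600 s = 1.818×10^5 s: μ = 4π²r³/T² = 3.99255×10^5 km³/s².
The Hohmann ellipse has a_t = (r₁ + r₂)/2 = 38790 km.
At r₁ the circular-orbit speed is v₁ = √(μ/r₁) = 6.986321 km/s.
Transfer-orbit speed at r₁ (vis-viva): v_p = √[μ(2/r₁ − 1/a_t)] = 9.344765 km/s.
First burn Δv₁ = |v_p − v₁| = 2.35844 km/s.
At r₂, v₂ = √(μ/r₂) = 2.39853 km/s.
Transfer-orbit speed at r₂: v_a = √[μ(2/r₂ − 1/a_t)] = 1.10144 km/s.
Second burn Δv₂ = |v₂ − v_a| = 1.29709 km/s.
Δv = Δv₁ + Δv₂ = 2.35844 + 1.29709 = 3.656 km/s.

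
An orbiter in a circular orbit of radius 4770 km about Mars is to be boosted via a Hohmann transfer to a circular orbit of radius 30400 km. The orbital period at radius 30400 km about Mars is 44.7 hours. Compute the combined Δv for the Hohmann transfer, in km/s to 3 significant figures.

Δv = 1.51 km/s

From Kepler's third law T² = 4π²r³/μ at r = 30400 km, T = 44.7 hours = 44.7 × 3600 s = 1.6092×10^5 s: μ = 4π²r³/T² = 42831.2 km³/s².
The Hohmann ellipse has a_t = (r₁ + r₂)/2 = 17585 km.
At r₁ the circular-orbit speed is v₁ = √(μ/r₁) = 2.9965 km/s.
On the transfer ellipse at r₁, vis-viva gives v_p = √[μ(2/r₁ − 1/a_t)] = 3.9399 km/s.
First burn Δv₁ = |v_p − v₁| = 0.9434 km/s.
At r₂, v₂ = √(μ/r₂) = 1.187 km/s.
Transfer-orbit speed at r₂: v_a = √[μ(2/r₂ − 1/a_t)] = 0.6182 km/s.
Second burn Δv₂ = |v₂ − v_a| = 0.5688 km/s.
Total Δv = Δv₁ + Δv₂ = 1.512 km/s.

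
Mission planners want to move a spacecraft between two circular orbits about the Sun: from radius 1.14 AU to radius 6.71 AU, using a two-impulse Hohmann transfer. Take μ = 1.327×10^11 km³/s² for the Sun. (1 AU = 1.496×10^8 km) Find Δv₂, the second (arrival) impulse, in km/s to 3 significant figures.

In km: r₁ = 1.14 × 1.496×10^8 = 1.70544×10^8 km; r₂ = 6.71 × 1.496×10^8 = 1.003816×10^9 km.
Semi-major axis of the transfer orbit: a_t = (1.70544×10^8 + 1.003816×10^9)/2 = 5.8718×10^8 km.
On the circular orbit at r = 1.003816×10^9 km, v_c = √(μ/r) = 11.4976 km/s.
Transfer-orbit speed at the same r (vis-viva, a = a_t): v_t = √[μ(2/r − 1/a_t)] = 6.19642 km/s.
Δv₂ = |v_t − v_c| = |6.19642 − 11.4976| = 5.301 km/s.

Δv₂ = 5.30 km/s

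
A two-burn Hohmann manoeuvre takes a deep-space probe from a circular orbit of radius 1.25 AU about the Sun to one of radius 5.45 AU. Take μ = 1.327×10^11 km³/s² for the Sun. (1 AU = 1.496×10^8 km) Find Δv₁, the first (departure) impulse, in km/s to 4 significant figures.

Δv₁ = 7.339 km/s

In km: r₁ = 1.25 × 1.496×10^8 = 1.870×10^8 km; r₂ = 5.45 × 1.496×10^8 = 8.1532×10^8 km.
Transfer-ellipse semi-major axis a_t = (r₁ + r₂)/2 = (1.870×10^8 + 8.1532×10^8)/2 = 5.0116×10^8 km.
Circular speed at r = 1.870×10^8 km: v_c = √(μ/r) = 26.6388 km/s.
Vis-viva on the transfer ellipse at r = 1.870×10^8 km gives v_t = √[μ(2/r − 1/a_t)] = 33.9774 km/s.
Δv₁ = |v_t − v_c| = |33.9774 − 26.6388| = 7.339 km/s.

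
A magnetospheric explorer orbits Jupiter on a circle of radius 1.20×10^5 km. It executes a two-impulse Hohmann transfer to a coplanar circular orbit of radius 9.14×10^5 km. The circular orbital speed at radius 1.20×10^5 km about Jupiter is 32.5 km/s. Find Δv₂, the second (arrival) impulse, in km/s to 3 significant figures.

From the circular-orbit relation v² = μ/r at r = 1.20×10^5 km: μ = v²r = (32.5)² × 1.20×10^5 = 1.26750×10^8 km³/s².
Semi-major axis of the transfer orbit: a_t = (1.200×10^5 + 9.140×10^5)/2 = 5.170×10^5 km.
On the circular orbit at r = 9.140×10^5 km, v_c = √(μ/r) = 11.776 km/s.
Transfer-orbit speed at the same r (vis-viva, a = a_t): v_t = √[μ(2/r − 1/a_t)] = 5.6734 km/s.
Δv₂ = |v_t − v_c| = |5.6734 − 11.776| = 6.103 km/s.

Δv₂ = 6.10 km/s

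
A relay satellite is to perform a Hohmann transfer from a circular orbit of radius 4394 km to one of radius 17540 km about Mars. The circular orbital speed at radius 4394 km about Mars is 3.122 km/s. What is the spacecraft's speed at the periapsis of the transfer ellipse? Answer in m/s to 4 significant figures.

From the circular-orbit relation v² = μ/r at r = 4394 km: μ = v²r = (3.122)² × 4394 = 42827.8 km³/s².
Semi-major axis of the transfer orbit: a_t = (4394 + 17540)/2 = 10967 km.
At periapsis, r = 4394 km.
Applying v² = μ(2/r − 1/a_t): v = 3.948 km/s.

v = 3948 m/s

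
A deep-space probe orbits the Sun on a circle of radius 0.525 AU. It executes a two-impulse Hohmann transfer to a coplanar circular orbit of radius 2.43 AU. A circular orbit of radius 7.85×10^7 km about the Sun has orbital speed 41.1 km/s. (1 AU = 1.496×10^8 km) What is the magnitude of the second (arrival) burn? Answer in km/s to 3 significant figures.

From the circular-orbit relation v² = μ/r at r = 7.85×10^7 km: μ = v²r = (41.1)² × 7.85×10^7 = 1.32603×10^11 km³/s².
In km: r₁ = 0.525 × 1.496×10^8 = 7.854×10^7 km; r₂ = 2.43 × 1.496×10^8 = 3.63528×10^8 km.
Transfer-ellipse semi-major axis a_t = (r₁ + r₂)/2 = (7.854×10^7 + 3.63528×10^8)/2 = 2.21034×10^8 km.
On the circular orbit at r = 3.63528×10^8 km, v_c = √(μ/r) = 19.099 km/s.
Vis-viva on the transfer ellipse at r = 3.63528×10^8 km gives v_t = √[μ(2/r − 1/a_t)] = 11.385 km/s.
Δv₂ = |v_t − v_c| = |11.385 − 19.099| = 7.714 km/s.

Δv₂ = 7.71 km/s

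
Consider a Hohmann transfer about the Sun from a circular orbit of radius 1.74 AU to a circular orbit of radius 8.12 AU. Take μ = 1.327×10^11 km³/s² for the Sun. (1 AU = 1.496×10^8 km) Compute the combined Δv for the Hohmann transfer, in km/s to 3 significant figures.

Δv = 10.6 km/s

In km: r₁ = 1.74 × 1.496×10^8 = 2.60304×10^8 km; r₂ = 8.12 × 1.496×10^8 = 1.214752×10^9 km.
Transfer-ellipse semi-major axis a_t = (r₁ + r₂)/2 = (2.60304×10^8 + 1.214752×10^9)/2 = 7.37528×10^8 km.
At r₁ the circular-orbit speed is v₁ = √(μ/r₁) = 22.5785 km/s.
On the transfer ellipse at r₁, vis-viva gives v_p = √[μ(2/r₁ − 1/a_t)] = 28.9767 km/s.
First burn Δv₁ = |v_p − v₁| = 6.398 km/s.
Circular speed at r₂: v₂ = √(μ/r₂) = 10.452 km/s.
Transfer-orbit speed at r₂: v_a = √[μ(2/r₂ − 1/a_t)] = 6.2093 km/s.
Second burn Δv₂ = |v₂ − v_a| = 4.243 km/s.
Total Δv = Δv₁ + Δv₂ = 10.64 km/s.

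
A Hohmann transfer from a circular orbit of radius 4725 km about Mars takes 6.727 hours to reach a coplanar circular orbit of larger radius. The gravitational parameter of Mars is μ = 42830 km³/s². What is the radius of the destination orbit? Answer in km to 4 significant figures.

r₂ = 22580 km

Transfer time t = 6.727 hours = 24217.2 s, and t = π√(a_t³/μ).
So a_t = (μ t²/π²)^(1/3) = (42830 × (24217.2)² / π²)^(1/3) = 13653 km.
Since a_t = (r₁ + r₂)/2, r₂ = 2a_t − r₁ = 2×13653 − 4725 = 22581 km.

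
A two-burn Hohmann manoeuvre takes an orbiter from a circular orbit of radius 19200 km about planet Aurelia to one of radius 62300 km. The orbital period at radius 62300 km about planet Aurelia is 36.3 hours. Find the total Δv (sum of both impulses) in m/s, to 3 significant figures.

From Kepler's third law T² = 4π²r³/μ at r = 62300 km, T = 36.3 hours = 36.3 × 3600 s = 1.3068×10^5 s: μ = 4π²r³/T² = 5.58992×10^5 km³/s².
The Hohmann ellipse has a_t = (r₁ + r₂)/2 = 40750 km.
Circular speed at r₁: v₁ = √(μ/r₁) = √(5.58992×10^5/19200) = 5.396 km/s.
On the transfer ellipse at r₁, vis-viva equation gives v_p = √[μ(2/r₁ − 1/a_t)] = 6.672 km/s.
First burn Δv₁ = |v_p − v₁| = 1.276 km/s.
Circular speed at r₂: v₂ = √(μ/r₂) = 2.9954 km/s.
Transfer-orbit speed at r₂: v_a = √[μ(2/r₂ − 1/a_t)] = 2.0561 km/s.
Second burn Δv₂ = |v₂ − v_a| = 0.9393 km/s.
Total Δv = Δv₁ + Δv₂ = 2.215 km/s.

Δv = 2220 m/s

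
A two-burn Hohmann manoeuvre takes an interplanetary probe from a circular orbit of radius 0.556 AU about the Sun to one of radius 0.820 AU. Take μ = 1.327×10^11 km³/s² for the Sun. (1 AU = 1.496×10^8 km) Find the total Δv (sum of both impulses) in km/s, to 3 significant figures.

In km: r₁ = 0.556 × 1.496×10^8 = 8.31776×10^7 km; r₂ = 0.820 × 1.496×10^8 = 1.22672×10^8 km.
Semi-major axis of the transfer orbit: a_t = (8.31776×10^7 + 1.22672×10^8)/2 = 1.029248×10^8 km.
At r₁ the circular-orbit speed is v₁ = √(μ/r₁) = 39.942 km/s.
On the transfer ellipse at r₁, vis-viva equation gives v_p = √[μ(2/r₁ − 1/a_t)] = 43.606 km/s.
First burn Δv₁ = |v_p − v₁| = 3.664 km/s.
At r₂, v₂ = √(μ/r₂) = 32.890 km/s.
Transfer-orbit speed at r₂: v_a = √[μ(2/r₂ − 1/a_t)] = 29.567 km/s.
Second burn Δv₂ = |v₂ − v_a| = 3.323 km/s.
Δv = Δv₁ + Δv₂ = 3.664 + 3.323 = 6.987 km/s.

Δv = 6.99 km/s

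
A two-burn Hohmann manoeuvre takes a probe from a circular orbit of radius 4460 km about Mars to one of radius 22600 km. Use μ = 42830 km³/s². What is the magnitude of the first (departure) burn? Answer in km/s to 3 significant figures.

Δv₁ = 0.906 km/s

Transfer-ellipse semi-major axis a_t = (r₁ + r₂)/2 = (4460 + 22600)/2 = 13530 km.
Circular speed at r = 4460 km: v_c = √(μ/r) = 3.0989 km/s.
Transfer-orbit speed at the same r (vis-viva, a = a_t): v_t = √[μ(2/r − 1/a_t)] = 4.0051 km/s.
Δv₁ = |v_t − v_c| = |4.0051 − 3.0989| = 0.9062 km/s.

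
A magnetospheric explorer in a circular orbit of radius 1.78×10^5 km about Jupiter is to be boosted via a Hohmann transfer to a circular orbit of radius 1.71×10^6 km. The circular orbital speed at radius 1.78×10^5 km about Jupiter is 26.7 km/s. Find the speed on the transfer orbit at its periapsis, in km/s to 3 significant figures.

From the circular-orbit relation v² = μ/r at r = 1.78×10^5 km: μ = v²r = (26.7)² × 1.78×10^5 = 1.26894×10^8 km³/s².
Transfer-ellipse semi-major axis a_t = (r₁ + r₂)/2 = (1.780×10^5 + 1.710×10^6)/2 = 9.440×10^5 km.
The periapsis of the transfer ellipse is at r = 1.780×10^5 km.
From the vis-viva equation, v = √[μ(2/r − 1/a_t)] = 35.94 km/s.

v = 35.9 km/s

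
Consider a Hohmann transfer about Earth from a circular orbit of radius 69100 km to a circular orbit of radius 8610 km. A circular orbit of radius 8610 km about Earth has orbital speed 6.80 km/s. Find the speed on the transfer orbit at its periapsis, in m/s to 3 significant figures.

v = 9070 m/s

From the circular-orbit relation v² = μ/r at r = 8610 km: μ = v²r = (6.80)² × 8610 = 3.98126×10^5 km³/s².
Transfer-ellipse semi-major axis a_t = (r₁ + r₂)/2 = (69100 + 8610)/2 = 38855 km.
The periapsis of the transfer ellipse is at r = 8610 km.
Applying v² = μ(2/r − 1/a_t): v = 9.068 km/s.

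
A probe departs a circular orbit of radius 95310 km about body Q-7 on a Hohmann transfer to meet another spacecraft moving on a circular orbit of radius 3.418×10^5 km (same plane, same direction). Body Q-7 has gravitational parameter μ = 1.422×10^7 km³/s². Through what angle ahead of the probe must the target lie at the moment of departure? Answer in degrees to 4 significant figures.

Semi-major axis of the transfer orbit: a_t = (95310 + 3.418×10^5)/2 = 2.18555×10^5 km.
The half-period of the transfer ellipse is t = π√(a_t³/μ) = 85121.88 s.
Target angular speed ω₂ = √(μ/r₂³) = 1.887086×10^-5 rad/s.
Angle swept by the target during transfer: ω₂·t = 1.60632 rad = 92.04°.
The probe traverses 180° on the transfer ellipse, so the target must lead by 180° − 92.04° = 87.96°.

φ = 87.96°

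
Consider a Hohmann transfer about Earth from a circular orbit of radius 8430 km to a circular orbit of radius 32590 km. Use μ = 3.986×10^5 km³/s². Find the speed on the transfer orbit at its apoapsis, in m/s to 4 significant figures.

v = 2242 m/s

Transfer-ellipse semi-major axis a_t = (r₁ + r₂)/2 = (8430 + 32590)/2 = 20510 km.
The apoapsis of the transfer ellipse is at r = 32590 km.
Applying v² = μ(2/r − 1/a_t): v = 2.242 km/s.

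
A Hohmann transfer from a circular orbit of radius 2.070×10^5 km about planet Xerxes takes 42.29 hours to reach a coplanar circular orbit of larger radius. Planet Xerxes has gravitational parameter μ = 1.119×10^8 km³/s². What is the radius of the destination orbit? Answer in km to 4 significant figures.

r₂ = 1.074×10^6 km

Transfer time t = 42.29 hours = 1.52244×10^5 s, and t = π√(a_t³/μ).
So a_t = (μ t²/π²)^(1/3) = (1.119×10^8 × (1.52244×10^5)² / π²)^(1/3) = 6.4053×10^5 km.
Since a_t = (r₁ + r₂)/2, r₂ = 2a_t − r₁ = 2×6.4053×10^5 − 2.070×10^5 = 1.07406×10^6 km.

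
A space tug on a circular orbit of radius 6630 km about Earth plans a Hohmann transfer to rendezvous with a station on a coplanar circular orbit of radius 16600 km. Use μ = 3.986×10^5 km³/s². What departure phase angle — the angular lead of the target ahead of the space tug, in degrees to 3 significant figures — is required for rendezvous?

φ = 74.6°

The Hohmann ellipse has a_t = (r₁ + r₂)/2 = 11615 km.
The half-period of the transfer ellipse is t = π√(a_t³/μ) = 6229 s.
The target's mean motion on its circular orbit is ω₂ = √(μ/r₂³) = 2.952×10^-4 rad/s.
Angle swept by the target during transfer: ω₂·t = 1.839 rad = 105.4°.
Arrival is 180° from departure on the ellipse, so φ = 180° − 105.4° = 74.6°.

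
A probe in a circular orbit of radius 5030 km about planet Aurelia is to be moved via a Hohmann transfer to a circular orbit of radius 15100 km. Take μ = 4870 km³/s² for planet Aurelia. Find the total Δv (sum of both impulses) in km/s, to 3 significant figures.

Δv = 0.388 km/s

Semi-major axis of the transfer orbit: a_t = (5030 + 15100)/2 = 10065 km.
At r₁ the circular-orbit speed is v₁ = √(μ/r₁) = 0.983967 km/s.
On the transfer ellipse at r₁, vis-viva gives v_p = √[μ(2/r₁ − 1/a_t)] = 1.20521 km/s.
First burn Δv₁ = |v_p − v₁| = 0.22124 km/s.
Circular speed at r₂: v₂ = √(μ/r₂) = 0.56791 km/s.
Transfer-orbit speed at r₂: v_a = √[μ(2/r₂ − 1/a_t)] = 0.40147 km/s.
Second burn Δv₂ = |v₂ − v_a| = 0.16644 km/s.
Total Δv = Δv₁ + Δv₂ = 0.3877 km/s.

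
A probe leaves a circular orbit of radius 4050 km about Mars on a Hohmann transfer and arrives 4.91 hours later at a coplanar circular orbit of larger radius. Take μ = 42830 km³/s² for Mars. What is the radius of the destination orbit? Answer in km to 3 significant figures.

Transfer time t = 4.91 hours = 17676 s, and t = π√(a_t³/μ).
So a_t = (μ t²/π²)^(1/3) = (42830 × (17676)² / π²)^(1/3) = 11068 km.
Since a_t = (r₁ + r₂)/2, r₂ = 2a_t − r₁ = 2×11068 − 4050 = 18086 km.

r₂ = 18100 km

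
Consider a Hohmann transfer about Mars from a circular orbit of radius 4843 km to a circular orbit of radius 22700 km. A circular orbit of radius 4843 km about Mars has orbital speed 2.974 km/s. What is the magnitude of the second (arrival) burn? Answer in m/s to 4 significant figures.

Δv₂ = 559.1 m/s

From the circular-orbit relation v² = μ/r at r = 4843 km: μ = v²r = (2.974)² × 4843 = 42834.8 km³/s².
The Hohmann ellipse has a_t = (r₁ + r₂)/2 = 13771.5 km.
Circular speed at r = 22700 km: v_c = √(μ/r) = 1.3737 km/s.
Transfer-orbit speed at the same r (vis-viva, a = a_t): v_t = √[μ(2/r − 1/a_t)] = 0.81461 km/s.
Δv₂ = |v_t − v_c| = |0.81461 − 1.3737| = 0.5591 km/s.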